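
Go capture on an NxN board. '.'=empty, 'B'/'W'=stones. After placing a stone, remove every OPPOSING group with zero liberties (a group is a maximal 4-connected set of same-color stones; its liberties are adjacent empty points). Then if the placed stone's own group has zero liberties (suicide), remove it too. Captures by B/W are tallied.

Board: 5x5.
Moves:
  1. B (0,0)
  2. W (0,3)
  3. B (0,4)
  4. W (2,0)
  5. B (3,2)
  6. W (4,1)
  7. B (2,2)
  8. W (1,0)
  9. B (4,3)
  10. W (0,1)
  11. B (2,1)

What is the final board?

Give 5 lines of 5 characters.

Answer: .W.WB
W....
WBB..
..B..
.W.B.

Derivation:
Move 1: B@(0,0) -> caps B=0 W=0
Move 2: W@(0,3) -> caps B=0 W=0
Move 3: B@(0,4) -> caps B=0 W=0
Move 4: W@(2,0) -> caps B=0 W=0
Move 5: B@(3,2) -> caps B=0 W=0
Move 6: W@(4,1) -> caps B=0 W=0
Move 7: B@(2,2) -> caps B=0 W=0
Move 8: W@(1,0) -> caps B=0 W=0
Move 9: B@(4,3) -> caps B=0 W=0
Move 10: W@(0,1) -> caps B=0 W=1
Move 11: B@(2,1) -> caps B=0 W=1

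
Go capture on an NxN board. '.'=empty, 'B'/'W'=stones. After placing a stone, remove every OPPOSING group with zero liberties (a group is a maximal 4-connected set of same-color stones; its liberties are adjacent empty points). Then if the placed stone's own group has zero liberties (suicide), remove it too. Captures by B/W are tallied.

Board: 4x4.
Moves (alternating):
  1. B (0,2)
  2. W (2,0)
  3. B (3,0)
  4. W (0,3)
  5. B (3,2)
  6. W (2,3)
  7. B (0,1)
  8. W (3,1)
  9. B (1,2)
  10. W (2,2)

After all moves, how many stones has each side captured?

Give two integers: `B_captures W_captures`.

Move 1: B@(0,2) -> caps B=0 W=0
Move 2: W@(2,0) -> caps B=0 W=0
Move 3: B@(3,0) -> caps B=0 W=0
Move 4: W@(0,3) -> caps B=0 W=0
Move 5: B@(3,2) -> caps B=0 W=0
Move 6: W@(2,3) -> caps B=0 W=0
Move 7: B@(0,1) -> caps B=0 W=0
Move 8: W@(3,1) -> caps B=0 W=1
Move 9: B@(1,2) -> caps B=0 W=1
Move 10: W@(2,2) -> caps B=0 W=1

Answer: 0 1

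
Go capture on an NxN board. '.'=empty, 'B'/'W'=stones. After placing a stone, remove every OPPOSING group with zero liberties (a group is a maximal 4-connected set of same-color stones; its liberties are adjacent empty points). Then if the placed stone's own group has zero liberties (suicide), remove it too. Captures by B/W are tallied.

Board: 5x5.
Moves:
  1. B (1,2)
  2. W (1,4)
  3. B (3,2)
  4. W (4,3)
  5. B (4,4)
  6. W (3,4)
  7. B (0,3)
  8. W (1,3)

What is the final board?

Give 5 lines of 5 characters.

Answer: ...B.
..BWW
.....
..B.W
...W.

Derivation:
Move 1: B@(1,2) -> caps B=0 W=0
Move 2: W@(1,4) -> caps B=0 W=0
Move 3: B@(3,2) -> caps B=0 W=0
Move 4: W@(4,3) -> caps B=0 W=0
Move 5: B@(4,4) -> caps B=0 W=0
Move 6: W@(3,4) -> caps B=0 W=1
Move 7: B@(0,3) -> caps B=0 W=1
Move 8: W@(1,3) -> caps B=0 W=1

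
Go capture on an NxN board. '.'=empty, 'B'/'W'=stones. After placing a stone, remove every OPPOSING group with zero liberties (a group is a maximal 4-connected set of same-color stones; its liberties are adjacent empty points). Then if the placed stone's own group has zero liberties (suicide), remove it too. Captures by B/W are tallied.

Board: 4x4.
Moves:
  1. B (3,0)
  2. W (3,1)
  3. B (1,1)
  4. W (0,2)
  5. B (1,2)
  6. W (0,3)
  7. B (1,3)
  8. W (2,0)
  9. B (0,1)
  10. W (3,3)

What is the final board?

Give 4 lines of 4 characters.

Answer: .B..
.BBB
W...
.W.W

Derivation:
Move 1: B@(3,0) -> caps B=0 W=0
Move 2: W@(3,1) -> caps B=0 W=0
Move 3: B@(1,1) -> caps B=0 W=0
Move 4: W@(0,2) -> caps B=0 W=0
Move 5: B@(1,2) -> caps B=0 W=0
Move 6: W@(0,3) -> caps B=0 W=0
Move 7: B@(1,3) -> caps B=0 W=0
Move 8: W@(2,0) -> caps B=0 W=1
Move 9: B@(0,1) -> caps B=2 W=1
Move 10: W@(3,3) -> caps B=2 W=1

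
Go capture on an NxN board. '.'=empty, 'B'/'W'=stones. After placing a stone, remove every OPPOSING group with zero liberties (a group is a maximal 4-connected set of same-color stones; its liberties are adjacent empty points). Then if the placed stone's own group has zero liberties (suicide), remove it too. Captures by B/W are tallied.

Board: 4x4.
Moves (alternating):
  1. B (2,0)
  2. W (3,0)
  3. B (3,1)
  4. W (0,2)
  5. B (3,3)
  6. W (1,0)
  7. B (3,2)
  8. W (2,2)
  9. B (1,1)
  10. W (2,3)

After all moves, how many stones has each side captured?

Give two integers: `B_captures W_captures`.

Move 1: B@(2,0) -> caps B=0 W=0
Move 2: W@(3,0) -> caps B=0 W=0
Move 3: B@(3,1) -> caps B=1 W=0
Move 4: W@(0,2) -> caps B=1 W=0
Move 5: B@(3,3) -> caps B=1 W=0
Move 6: W@(1,0) -> caps B=1 W=0
Move 7: B@(3,2) -> caps B=1 W=0
Move 8: W@(2,2) -> caps B=1 W=0
Move 9: B@(1,1) -> caps B=1 W=0
Move 10: W@(2,3) -> caps B=1 W=0

Answer: 1 0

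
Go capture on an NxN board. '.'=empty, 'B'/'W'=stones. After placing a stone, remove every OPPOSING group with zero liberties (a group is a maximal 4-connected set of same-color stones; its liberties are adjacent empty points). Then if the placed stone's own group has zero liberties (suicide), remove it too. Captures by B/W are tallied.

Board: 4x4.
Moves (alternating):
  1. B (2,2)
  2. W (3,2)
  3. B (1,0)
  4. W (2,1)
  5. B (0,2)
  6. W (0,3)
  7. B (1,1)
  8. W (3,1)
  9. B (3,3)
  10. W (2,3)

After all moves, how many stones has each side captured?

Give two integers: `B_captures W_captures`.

Answer: 0 1

Derivation:
Move 1: B@(2,2) -> caps B=0 W=0
Move 2: W@(3,2) -> caps B=0 W=0
Move 3: B@(1,0) -> caps B=0 W=0
Move 4: W@(2,1) -> caps B=0 W=0
Move 5: B@(0,2) -> caps B=0 W=0
Move 6: W@(0,3) -> caps B=0 W=0
Move 7: B@(1,1) -> caps B=0 W=0
Move 8: W@(3,1) -> caps B=0 W=0
Move 9: B@(3,3) -> caps B=0 W=0
Move 10: W@(2,3) -> caps B=0 W=1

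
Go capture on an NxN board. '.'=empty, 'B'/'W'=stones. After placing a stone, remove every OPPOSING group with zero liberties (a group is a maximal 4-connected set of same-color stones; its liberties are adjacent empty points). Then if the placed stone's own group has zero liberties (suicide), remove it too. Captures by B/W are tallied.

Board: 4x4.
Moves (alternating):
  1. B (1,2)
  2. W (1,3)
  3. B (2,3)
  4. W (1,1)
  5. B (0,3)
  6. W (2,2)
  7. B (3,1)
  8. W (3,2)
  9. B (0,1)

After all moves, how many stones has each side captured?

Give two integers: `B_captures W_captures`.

Answer: 1 0

Derivation:
Move 1: B@(1,2) -> caps B=0 W=0
Move 2: W@(1,3) -> caps B=0 W=0
Move 3: B@(2,3) -> caps B=0 W=0
Move 4: W@(1,1) -> caps B=0 W=0
Move 5: B@(0,3) -> caps B=1 W=0
Move 6: W@(2,2) -> caps B=1 W=0
Move 7: B@(3,1) -> caps B=1 W=0
Move 8: W@(3,2) -> caps B=1 W=0
Move 9: B@(0,1) -> caps B=1 W=0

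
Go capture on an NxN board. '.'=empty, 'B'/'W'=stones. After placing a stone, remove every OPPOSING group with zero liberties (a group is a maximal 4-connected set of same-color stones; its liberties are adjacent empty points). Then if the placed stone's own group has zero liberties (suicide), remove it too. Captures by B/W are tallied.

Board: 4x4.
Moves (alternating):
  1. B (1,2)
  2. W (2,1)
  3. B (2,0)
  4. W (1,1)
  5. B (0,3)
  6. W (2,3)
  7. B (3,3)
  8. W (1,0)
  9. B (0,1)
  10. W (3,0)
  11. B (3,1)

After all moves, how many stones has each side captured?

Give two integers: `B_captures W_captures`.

Answer: 0 1

Derivation:
Move 1: B@(1,2) -> caps B=0 W=0
Move 2: W@(2,1) -> caps B=0 W=0
Move 3: B@(2,0) -> caps B=0 W=0
Move 4: W@(1,1) -> caps B=0 W=0
Move 5: B@(0,3) -> caps B=0 W=0
Move 6: W@(2,3) -> caps B=0 W=0
Move 7: B@(3,3) -> caps B=0 W=0
Move 8: W@(1,0) -> caps B=0 W=0
Move 9: B@(0,1) -> caps B=0 W=0
Move 10: W@(3,0) -> caps B=0 W=1
Move 11: B@(3,1) -> caps B=0 W=1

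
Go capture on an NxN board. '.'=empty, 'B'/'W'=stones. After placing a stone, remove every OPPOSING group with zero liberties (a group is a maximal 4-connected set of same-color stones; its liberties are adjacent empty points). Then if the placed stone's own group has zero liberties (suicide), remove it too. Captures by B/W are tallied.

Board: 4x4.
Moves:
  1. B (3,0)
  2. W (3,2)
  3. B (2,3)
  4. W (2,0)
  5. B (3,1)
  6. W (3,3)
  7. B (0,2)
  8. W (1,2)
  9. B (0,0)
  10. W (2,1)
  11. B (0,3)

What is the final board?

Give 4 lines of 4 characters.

Move 1: B@(3,0) -> caps B=0 W=0
Move 2: W@(3,2) -> caps B=0 W=0
Move 3: B@(2,3) -> caps B=0 W=0
Move 4: W@(2,0) -> caps B=0 W=0
Move 5: B@(3,1) -> caps B=0 W=0
Move 6: W@(3,3) -> caps B=0 W=0
Move 7: B@(0,2) -> caps B=0 W=0
Move 8: W@(1,2) -> caps B=0 W=0
Move 9: B@(0,0) -> caps B=0 W=0
Move 10: W@(2,1) -> caps B=0 W=2
Move 11: B@(0,3) -> caps B=0 W=2

Answer: B.BB
..W.
WW.B
..WW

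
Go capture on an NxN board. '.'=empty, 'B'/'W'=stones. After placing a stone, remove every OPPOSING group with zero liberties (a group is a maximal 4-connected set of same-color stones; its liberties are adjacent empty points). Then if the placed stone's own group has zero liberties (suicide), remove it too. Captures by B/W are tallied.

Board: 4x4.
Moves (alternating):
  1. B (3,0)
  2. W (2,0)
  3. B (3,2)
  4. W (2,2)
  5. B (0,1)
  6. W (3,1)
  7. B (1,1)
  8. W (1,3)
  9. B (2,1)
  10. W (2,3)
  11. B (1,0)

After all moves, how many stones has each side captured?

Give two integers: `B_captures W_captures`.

Move 1: B@(3,0) -> caps B=0 W=0
Move 2: W@(2,0) -> caps B=0 W=0
Move 3: B@(3,2) -> caps B=0 W=0
Move 4: W@(2,2) -> caps B=0 W=0
Move 5: B@(0,1) -> caps B=0 W=0
Move 6: W@(3,1) -> caps B=0 W=1
Move 7: B@(1,1) -> caps B=0 W=1
Move 8: W@(1,3) -> caps B=0 W=1
Move 9: B@(2,1) -> caps B=0 W=1
Move 10: W@(2,3) -> caps B=0 W=1
Move 11: B@(1,0) -> caps B=0 W=1

Answer: 0 1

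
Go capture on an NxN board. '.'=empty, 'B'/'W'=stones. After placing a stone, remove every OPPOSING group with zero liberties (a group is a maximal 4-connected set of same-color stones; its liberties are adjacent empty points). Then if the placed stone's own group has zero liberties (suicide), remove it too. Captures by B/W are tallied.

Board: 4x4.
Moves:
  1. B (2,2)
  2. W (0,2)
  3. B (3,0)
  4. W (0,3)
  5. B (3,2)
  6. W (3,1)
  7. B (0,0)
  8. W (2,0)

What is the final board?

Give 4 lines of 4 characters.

Answer: B.WW
....
W.B.
.WB.

Derivation:
Move 1: B@(2,2) -> caps B=0 W=0
Move 2: W@(0,2) -> caps B=0 W=0
Move 3: B@(3,0) -> caps B=0 W=0
Move 4: W@(0,3) -> caps B=0 W=0
Move 5: B@(3,2) -> caps B=0 W=0
Move 6: W@(3,1) -> caps B=0 W=0
Move 7: B@(0,0) -> caps B=0 W=0
Move 8: W@(2,0) -> caps B=0 W=1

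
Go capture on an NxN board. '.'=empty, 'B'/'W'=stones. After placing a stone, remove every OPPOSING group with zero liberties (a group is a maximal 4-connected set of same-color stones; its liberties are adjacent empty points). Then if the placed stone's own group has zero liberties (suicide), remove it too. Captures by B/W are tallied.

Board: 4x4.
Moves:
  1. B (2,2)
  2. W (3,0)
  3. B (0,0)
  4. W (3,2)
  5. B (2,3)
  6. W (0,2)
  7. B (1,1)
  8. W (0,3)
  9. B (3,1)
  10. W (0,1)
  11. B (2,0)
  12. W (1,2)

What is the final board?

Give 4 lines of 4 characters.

Move 1: B@(2,2) -> caps B=0 W=0
Move 2: W@(3,0) -> caps B=0 W=0
Move 3: B@(0,0) -> caps B=0 W=0
Move 4: W@(3,2) -> caps B=0 W=0
Move 5: B@(2,3) -> caps B=0 W=0
Move 6: W@(0,2) -> caps B=0 W=0
Move 7: B@(1,1) -> caps B=0 W=0
Move 8: W@(0,3) -> caps B=0 W=0
Move 9: B@(3,1) -> caps B=0 W=0
Move 10: W@(0,1) -> caps B=0 W=0
Move 11: B@(2,0) -> caps B=1 W=0
Move 12: W@(1,2) -> caps B=1 W=0

Answer: BWWW
.BW.
B.BB
.BW.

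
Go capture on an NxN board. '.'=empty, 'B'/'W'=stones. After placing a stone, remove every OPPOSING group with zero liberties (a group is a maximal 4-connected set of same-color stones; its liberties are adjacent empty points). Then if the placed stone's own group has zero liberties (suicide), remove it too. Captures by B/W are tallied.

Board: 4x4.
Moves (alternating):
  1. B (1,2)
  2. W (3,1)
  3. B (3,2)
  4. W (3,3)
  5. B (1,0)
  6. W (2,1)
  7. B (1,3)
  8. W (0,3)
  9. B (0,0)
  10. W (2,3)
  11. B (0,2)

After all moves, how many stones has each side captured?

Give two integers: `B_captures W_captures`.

Answer: 1 0

Derivation:
Move 1: B@(1,2) -> caps B=0 W=0
Move 2: W@(3,1) -> caps B=0 W=0
Move 3: B@(3,2) -> caps B=0 W=0
Move 4: W@(3,3) -> caps B=0 W=0
Move 5: B@(1,0) -> caps B=0 W=0
Move 6: W@(2,1) -> caps B=0 W=0
Move 7: B@(1,3) -> caps B=0 W=0
Move 8: W@(0,3) -> caps B=0 W=0
Move 9: B@(0,0) -> caps B=0 W=0
Move 10: W@(2,3) -> caps B=0 W=0
Move 11: B@(0,2) -> caps B=1 W=0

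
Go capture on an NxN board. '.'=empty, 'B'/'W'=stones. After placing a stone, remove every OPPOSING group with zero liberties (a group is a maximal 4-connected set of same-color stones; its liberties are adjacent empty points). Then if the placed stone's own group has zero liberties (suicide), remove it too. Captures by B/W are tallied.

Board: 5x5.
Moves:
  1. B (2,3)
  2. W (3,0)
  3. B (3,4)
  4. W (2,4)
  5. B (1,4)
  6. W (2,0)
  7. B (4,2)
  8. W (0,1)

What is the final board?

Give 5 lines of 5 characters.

Answer: .W...
....B
W..B.
W...B
..B..

Derivation:
Move 1: B@(2,3) -> caps B=0 W=0
Move 2: W@(3,0) -> caps B=0 W=0
Move 3: B@(3,4) -> caps B=0 W=0
Move 4: W@(2,4) -> caps B=0 W=0
Move 5: B@(1,4) -> caps B=1 W=0
Move 6: W@(2,0) -> caps B=1 W=0
Move 7: B@(4,2) -> caps B=1 W=0
Move 8: W@(0,1) -> caps B=1 W=0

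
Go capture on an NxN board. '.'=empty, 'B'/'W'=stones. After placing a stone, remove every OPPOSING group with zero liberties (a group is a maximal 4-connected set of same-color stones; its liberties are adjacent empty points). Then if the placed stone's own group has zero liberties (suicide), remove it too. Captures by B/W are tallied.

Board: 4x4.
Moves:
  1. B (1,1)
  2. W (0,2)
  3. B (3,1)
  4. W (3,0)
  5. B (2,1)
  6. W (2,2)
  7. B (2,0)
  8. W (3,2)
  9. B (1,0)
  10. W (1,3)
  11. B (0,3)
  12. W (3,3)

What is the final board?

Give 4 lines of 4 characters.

Answer: ..W.
BB.W
BBW.
.BWW

Derivation:
Move 1: B@(1,1) -> caps B=0 W=0
Move 2: W@(0,2) -> caps B=0 W=0
Move 3: B@(3,1) -> caps B=0 W=0
Move 4: W@(3,0) -> caps B=0 W=0
Move 5: B@(2,1) -> caps B=0 W=0
Move 6: W@(2,2) -> caps B=0 W=0
Move 7: B@(2,0) -> caps B=1 W=0
Move 8: W@(3,2) -> caps B=1 W=0
Move 9: B@(1,0) -> caps B=1 W=0
Move 10: W@(1,3) -> caps B=1 W=0
Move 11: B@(0,3) -> caps B=1 W=0
Move 12: W@(3,3) -> caps B=1 W=0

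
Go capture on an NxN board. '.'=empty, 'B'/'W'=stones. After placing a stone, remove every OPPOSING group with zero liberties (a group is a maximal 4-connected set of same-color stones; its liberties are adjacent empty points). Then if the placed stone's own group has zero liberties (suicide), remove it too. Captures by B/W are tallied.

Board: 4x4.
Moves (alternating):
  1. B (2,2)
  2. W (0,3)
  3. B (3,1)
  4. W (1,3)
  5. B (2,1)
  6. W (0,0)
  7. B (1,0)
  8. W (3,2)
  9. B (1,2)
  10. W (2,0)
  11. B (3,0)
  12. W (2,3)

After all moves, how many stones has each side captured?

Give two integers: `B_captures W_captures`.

Answer: 1 0

Derivation:
Move 1: B@(2,2) -> caps B=0 W=0
Move 2: W@(0,3) -> caps B=0 W=0
Move 3: B@(3,1) -> caps B=0 W=0
Move 4: W@(1,3) -> caps B=0 W=0
Move 5: B@(2,1) -> caps B=0 W=0
Move 6: W@(0,0) -> caps B=0 W=0
Move 7: B@(1,0) -> caps B=0 W=0
Move 8: W@(3,2) -> caps B=0 W=0
Move 9: B@(1,2) -> caps B=0 W=0
Move 10: W@(2,0) -> caps B=0 W=0
Move 11: B@(3,0) -> caps B=1 W=0
Move 12: W@(2,3) -> caps B=1 W=0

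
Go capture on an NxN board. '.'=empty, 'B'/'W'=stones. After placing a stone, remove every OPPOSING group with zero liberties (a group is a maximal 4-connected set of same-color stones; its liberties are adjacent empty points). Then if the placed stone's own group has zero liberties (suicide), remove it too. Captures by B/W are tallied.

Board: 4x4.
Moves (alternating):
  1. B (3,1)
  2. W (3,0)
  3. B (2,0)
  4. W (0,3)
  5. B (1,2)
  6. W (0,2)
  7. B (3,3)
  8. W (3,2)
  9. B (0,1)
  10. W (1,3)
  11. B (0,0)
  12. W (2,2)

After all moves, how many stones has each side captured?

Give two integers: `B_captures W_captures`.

Move 1: B@(3,1) -> caps B=0 W=0
Move 2: W@(3,0) -> caps B=0 W=0
Move 3: B@(2,0) -> caps B=1 W=0
Move 4: W@(0,3) -> caps B=1 W=0
Move 5: B@(1,2) -> caps B=1 W=0
Move 6: W@(0,2) -> caps B=1 W=0
Move 7: B@(3,3) -> caps B=1 W=0
Move 8: W@(3,2) -> caps B=1 W=0
Move 9: B@(0,1) -> caps B=1 W=0
Move 10: W@(1,3) -> caps B=1 W=0
Move 11: B@(0,0) -> caps B=1 W=0
Move 12: W@(2,2) -> caps B=1 W=0

Answer: 1 0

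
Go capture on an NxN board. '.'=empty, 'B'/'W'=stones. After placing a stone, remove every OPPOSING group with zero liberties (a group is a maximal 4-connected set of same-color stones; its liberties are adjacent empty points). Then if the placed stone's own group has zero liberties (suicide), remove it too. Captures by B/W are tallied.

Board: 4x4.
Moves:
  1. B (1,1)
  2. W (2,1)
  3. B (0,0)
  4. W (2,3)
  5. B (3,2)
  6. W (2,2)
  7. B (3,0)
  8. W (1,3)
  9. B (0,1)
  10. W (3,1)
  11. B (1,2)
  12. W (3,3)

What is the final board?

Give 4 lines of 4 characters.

Answer: BB..
.BBW
.WWW
BW.W

Derivation:
Move 1: B@(1,1) -> caps B=0 W=0
Move 2: W@(2,1) -> caps B=0 W=0
Move 3: B@(0,0) -> caps B=0 W=0
Move 4: W@(2,3) -> caps B=0 W=0
Move 5: B@(3,2) -> caps B=0 W=0
Move 6: W@(2,2) -> caps B=0 W=0
Move 7: B@(3,0) -> caps B=0 W=0
Move 8: W@(1,3) -> caps B=0 W=0
Move 9: B@(0,1) -> caps B=0 W=0
Move 10: W@(3,1) -> caps B=0 W=0
Move 11: B@(1,2) -> caps B=0 W=0
Move 12: W@(3,3) -> caps B=0 W=1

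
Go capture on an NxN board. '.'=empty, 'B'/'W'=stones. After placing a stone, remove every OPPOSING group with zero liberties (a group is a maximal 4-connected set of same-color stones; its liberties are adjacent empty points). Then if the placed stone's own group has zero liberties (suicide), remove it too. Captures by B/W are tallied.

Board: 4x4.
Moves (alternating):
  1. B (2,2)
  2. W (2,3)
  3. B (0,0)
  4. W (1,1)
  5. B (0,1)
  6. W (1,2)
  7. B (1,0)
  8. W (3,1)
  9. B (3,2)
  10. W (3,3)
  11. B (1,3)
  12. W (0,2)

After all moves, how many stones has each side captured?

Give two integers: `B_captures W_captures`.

Answer: 2 0

Derivation:
Move 1: B@(2,2) -> caps B=0 W=0
Move 2: W@(2,3) -> caps B=0 W=0
Move 3: B@(0,0) -> caps B=0 W=0
Move 4: W@(1,1) -> caps B=0 W=0
Move 5: B@(0,1) -> caps B=0 W=0
Move 6: W@(1,2) -> caps B=0 W=0
Move 7: B@(1,0) -> caps B=0 W=0
Move 8: W@(3,1) -> caps B=0 W=0
Move 9: B@(3,2) -> caps B=0 W=0
Move 10: W@(3,3) -> caps B=0 W=0
Move 11: B@(1,3) -> caps B=2 W=0
Move 12: W@(0,2) -> caps B=2 W=0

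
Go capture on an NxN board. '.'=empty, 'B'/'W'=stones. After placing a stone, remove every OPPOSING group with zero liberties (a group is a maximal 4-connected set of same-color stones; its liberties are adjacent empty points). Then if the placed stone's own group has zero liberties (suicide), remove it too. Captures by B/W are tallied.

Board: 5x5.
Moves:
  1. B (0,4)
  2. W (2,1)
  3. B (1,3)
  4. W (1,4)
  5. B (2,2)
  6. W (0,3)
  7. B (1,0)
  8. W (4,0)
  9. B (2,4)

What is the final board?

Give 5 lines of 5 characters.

Move 1: B@(0,4) -> caps B=0 W=0
Move 2: W@(2,1) -> caps B=0 W=0
Move 3: B@(1,3) -> caps B=0 W=0
Move 4: W@(1,4) -> caps B=0 W=0
Move 5: B@(2,2) -> caps B=0 W=0
Move 6: W@(0,3) -> caps B=0 W=1
Move 7: B@(1,0) -> caps B=0 W=1
Move 8: W@(4,0) -> caps B=0 W=1
Move 9: B@(2,4) -> caps B=0 W=1

Answer: ...W.
B..BW
.WB.B
.....
W....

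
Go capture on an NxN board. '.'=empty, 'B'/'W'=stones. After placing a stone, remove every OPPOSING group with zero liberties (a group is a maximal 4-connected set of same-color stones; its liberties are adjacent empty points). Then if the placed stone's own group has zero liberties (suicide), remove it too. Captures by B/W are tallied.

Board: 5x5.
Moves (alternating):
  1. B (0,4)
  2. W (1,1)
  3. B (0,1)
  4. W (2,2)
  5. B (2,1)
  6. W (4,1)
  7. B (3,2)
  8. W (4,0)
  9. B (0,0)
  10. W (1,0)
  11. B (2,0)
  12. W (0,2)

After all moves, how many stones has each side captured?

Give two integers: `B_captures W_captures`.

Answer: 0 2

Derivation:
Move 1: B@(0,4) -> caps B=0 W=0
Move 2: W@(1,1) -> caps B=0 W=0
Move 3: B@(0,1) -> caps B=0 W=0
Move 4: W@(2,2) -> caps B=0 W=0
Move 5: B@(2,1) -> caps B=0 W=0
Move 6: W@(4,1) -> caps B=0 W=0
Move 7: B@(3,2) -> caps B=0 W=0
Move 8: W@(4,0) -> caps B=0 W=0
Move 9: B@(0,0) -> caps B=0 W=0
Move 10: W@(1,0) -> caps B=0 W=0
Move 11: B@(2,0) -> caps B=0 W=0
Move 12: W@(0,2) -> caps B=0 W=2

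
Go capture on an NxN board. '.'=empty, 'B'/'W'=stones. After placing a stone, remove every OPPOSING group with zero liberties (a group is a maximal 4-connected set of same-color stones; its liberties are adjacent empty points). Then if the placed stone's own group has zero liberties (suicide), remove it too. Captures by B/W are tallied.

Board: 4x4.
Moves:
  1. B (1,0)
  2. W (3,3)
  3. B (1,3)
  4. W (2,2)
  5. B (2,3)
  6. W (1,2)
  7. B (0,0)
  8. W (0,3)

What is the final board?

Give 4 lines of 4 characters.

Answer: B..W
B.W.
..W.
...W

Derivation:
Move 1: B@(1,0) -> caps B=0 W=0
Move 2: W@(3,3) -> caps B=0 W=0
Move 3: B@(1,3) -> caps B=0 W=0
Move 4: W@(2,2) -> caps B=0 W=0
Move 5: B@(2,3) -> caps B=0 W=0
Move 6: W@(1,2) -> caps B=0 W=0
Move 7: B@(0,0) -> caps B=0 W=0
Move 8: W@(0,3) -> caps B=0 W=2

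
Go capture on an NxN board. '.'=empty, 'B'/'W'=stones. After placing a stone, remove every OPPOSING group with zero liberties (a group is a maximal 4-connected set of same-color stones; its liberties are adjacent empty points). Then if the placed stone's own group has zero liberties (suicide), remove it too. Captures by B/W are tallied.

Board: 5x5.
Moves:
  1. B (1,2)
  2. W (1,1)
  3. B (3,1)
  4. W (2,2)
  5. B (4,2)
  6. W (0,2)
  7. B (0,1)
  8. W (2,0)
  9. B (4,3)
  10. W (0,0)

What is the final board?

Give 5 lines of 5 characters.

Answer: W.W..
.WB..
W.W..
.B...
..BB.

Derivation:
Move 1: B@(1,2) -> caps B=0 W=0
Move 2: W@(1,1) -> caps B=0 W=0
Move 3: B@(3,1) -> caps B=0 W=0
Move 4: W@(2,2) -> caps B=0 W=0
Move 5: B@(4,2) -> caps B=0 W=0
Move 6: W@(0,2) -> caps B=0 W=0
Move 7: B@(0,1) -> caps B=0 W=0
Move 8: W@(2,0) -> caps B=0 W=0
Move 9: B@(4,3) -> caps B=0 W=0
Move 10: W@(0,0) -> caps B=0 W=1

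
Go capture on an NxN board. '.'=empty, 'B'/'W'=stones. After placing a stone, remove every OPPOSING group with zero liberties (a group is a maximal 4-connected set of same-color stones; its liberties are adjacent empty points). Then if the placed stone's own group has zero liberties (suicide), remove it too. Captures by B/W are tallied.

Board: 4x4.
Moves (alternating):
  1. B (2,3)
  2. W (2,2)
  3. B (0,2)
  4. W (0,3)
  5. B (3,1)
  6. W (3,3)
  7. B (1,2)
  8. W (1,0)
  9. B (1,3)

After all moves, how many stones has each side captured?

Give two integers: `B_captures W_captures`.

Move 1: B@(2,3) -> caps B=0 W=0
Move 2: W@(2,2) -> caps B=0 W=0
Move 3: B@(0,2) -> caps B=0 W=0
Move 4: W@(0,3) -> caps B=0 W=0
Move 5: B@(3,1) -> caps B=0 W=0
Move 6: W@(3,3) -> caps B=0 W=0
Move 7: B@(1,2) -> caps B=0 W=0
Move 8: W@(1,0) -> caps B=0 W=0
Move 9: B@(1,3) -> caps B=1 W=0

Answer: 1 0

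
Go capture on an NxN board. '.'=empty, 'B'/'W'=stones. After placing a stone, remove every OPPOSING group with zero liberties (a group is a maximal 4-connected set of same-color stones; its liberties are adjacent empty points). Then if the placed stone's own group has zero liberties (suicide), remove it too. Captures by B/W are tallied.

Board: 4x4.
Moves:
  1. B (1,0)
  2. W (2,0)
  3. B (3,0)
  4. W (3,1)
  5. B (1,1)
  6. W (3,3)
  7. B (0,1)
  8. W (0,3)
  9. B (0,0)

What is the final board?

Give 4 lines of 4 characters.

Move 1: B@(1,0) -> caps B=0 W=0
Move 2: W@(2,0) -> caps B=0 W=0
Move 3: B@(3,0) -> caps B=0 W=0
Move 4: W@(3,1) -> caps B=0 W=1
Move 5: B@(1,1) -> caps B=0 W=1
Move 6: W@(3,3) -> caps B=0 W=1
Move 7: B@(0,1) -> caps B=0 W=1
Move 8: W@(0,3) -> caps B=0 W=1
Move 9: B@(0,0) -> caps B=0 W=1

Answer: BB.W
BB..
W...
.W.W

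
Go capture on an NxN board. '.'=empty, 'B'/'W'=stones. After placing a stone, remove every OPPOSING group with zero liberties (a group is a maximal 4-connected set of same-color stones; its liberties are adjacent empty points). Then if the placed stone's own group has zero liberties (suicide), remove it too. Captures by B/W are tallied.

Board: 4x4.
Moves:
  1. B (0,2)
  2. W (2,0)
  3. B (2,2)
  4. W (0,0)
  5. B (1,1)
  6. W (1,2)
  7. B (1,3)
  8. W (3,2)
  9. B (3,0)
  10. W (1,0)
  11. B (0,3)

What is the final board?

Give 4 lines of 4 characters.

Move 1: B@(0,2) -> caps B=0 W=0
Move 2: W@(2,0) -> caps B=0 W=0
Move 3: B@(2,2) -> caps B=0 W=0
Move 4: W@(0,0) -> caps B=0 W=0
Move 5: B@(1,1) -> caps B=0 W=0
Move 6: W@(1,2) -> caps B=0 W=0
Move 7: B@(1,3) -> caps B=1 W=0
Move 8: W@(3,2) -> caps B=1 W=0
Move 9: B@(3,0) -> caps B=1 W=0
Move 10: W@(1,0) -> caps B=1 W=0
Move 11: B@(0,3) -> caps B=1 W=0

Answer: W.BB
WB.B
W.B.
B.W.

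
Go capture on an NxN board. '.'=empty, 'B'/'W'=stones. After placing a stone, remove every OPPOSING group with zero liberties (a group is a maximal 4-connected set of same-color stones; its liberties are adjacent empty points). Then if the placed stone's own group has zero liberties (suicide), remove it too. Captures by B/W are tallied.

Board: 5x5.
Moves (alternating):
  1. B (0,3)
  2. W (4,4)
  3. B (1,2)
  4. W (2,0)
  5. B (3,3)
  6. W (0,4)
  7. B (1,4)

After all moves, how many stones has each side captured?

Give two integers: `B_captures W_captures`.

Move 1: B@(0,3) -> caps B=0 W=0
Move 2: W@(4,4) -> caps B=0 W=0
Move 3: B@(1,2) -> caps B=0 W=0
Move 4: W@(2,0) -> caps B=0 W=0
Move 5: B@(3,3) -> caps B=0 W=0
Move 6: W@(0,4) -> caps B=0 W=0
Move 7: B@(1,4) -> caps B=1 W=0

Answer: 1 0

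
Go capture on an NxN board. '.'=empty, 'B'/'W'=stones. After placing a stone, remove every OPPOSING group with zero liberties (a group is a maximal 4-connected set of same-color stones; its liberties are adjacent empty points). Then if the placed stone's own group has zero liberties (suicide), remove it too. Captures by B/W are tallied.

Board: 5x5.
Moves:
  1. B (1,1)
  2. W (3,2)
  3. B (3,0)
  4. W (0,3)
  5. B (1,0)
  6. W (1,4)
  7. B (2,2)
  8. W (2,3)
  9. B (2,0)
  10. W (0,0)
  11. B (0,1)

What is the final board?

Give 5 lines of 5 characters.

Answer: .B.W.
BB..W
B.BW.
B.W..
.....

Derivation:
Move 1: B@(1,1) -> caps B=0 W=0
Move 2: W@(3,2) -> caps B=0 W=0
Move 3: B@(3,0) -> caps B=0 W=0
Move 4: W@(0,3) -> caps B=0 W=0
Move 5: B@(1,0) -> caps B=0 W=0
Move 6: W@(1,4) -> caps B=0 W=0
Move 7: B@(2,2) -> caps B=0 W=0
Move 8: W@(2,3) -> caps B=0 W=0
Move 9: B@(2,0) -> caps B=0 W=0
Move 10: W@(0,0) -> caps B=0 W=0
Move 11: B@(0,1) -> caps B=1 W=0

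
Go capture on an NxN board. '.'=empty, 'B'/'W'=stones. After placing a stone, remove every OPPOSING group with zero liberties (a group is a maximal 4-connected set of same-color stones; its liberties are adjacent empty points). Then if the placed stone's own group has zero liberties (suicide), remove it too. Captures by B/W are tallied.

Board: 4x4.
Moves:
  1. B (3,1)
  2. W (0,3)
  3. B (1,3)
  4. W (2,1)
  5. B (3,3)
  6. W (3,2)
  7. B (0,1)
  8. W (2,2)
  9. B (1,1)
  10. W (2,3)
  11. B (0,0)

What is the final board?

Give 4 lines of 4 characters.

Answer: BB.W
.B.B
.WWW
.BW.

Derivation:
Move 1: B@(3,1) -> caps B=0 W=0
Move 2: W@(0,3) -> caps B=0 W=0
Move 3: B@(1,3) -> caps B=0 W=0
Move 4: W@(2,1) -> caps B=0 W=0
Move 5: B@(3,3) -> caps B=0 W=0
Move 6: W@(3,2) -> caps B=0 W=0
Move 7: B@(0,1) -> caps B=0 W=0
Move 8: W@(2,2) -> caps B=0 W=0
Move 9: B@(1,1) -> caps B=0 W=0
Move 10: W@(2,3) -> caps B=0 W=1
Move 11: B@(0,0) -> caps B=0 W=1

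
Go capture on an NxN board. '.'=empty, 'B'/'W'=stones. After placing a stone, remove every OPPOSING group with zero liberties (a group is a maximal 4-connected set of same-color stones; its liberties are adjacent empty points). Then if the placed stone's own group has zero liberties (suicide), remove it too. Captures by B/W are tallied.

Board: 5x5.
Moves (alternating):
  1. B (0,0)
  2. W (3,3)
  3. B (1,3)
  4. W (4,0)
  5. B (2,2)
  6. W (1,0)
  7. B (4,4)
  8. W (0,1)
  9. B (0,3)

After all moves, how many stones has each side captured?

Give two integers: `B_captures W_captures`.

Answer: 0 1

Derivation:
Move 1: B@(0,0) -> caps B=0 W=0
Move 2: W@(3,3) -> caps B=0 W=0
Move 3: B@(1,3) -> caps B=0 W=0
Move 4: W@(4,0) -> caps B=0 W=0
Move 5: B@(2,2) -> caps B=0 W=0
Move 6: W@(1,0) -> caps B=0 W=0
Move 7: B@(4,4) -> caps B=0 W=0
Move 8: W@(0,1) -> caps B=0 W=1
Move 9: B@(0,3) -> caps B=0 W=1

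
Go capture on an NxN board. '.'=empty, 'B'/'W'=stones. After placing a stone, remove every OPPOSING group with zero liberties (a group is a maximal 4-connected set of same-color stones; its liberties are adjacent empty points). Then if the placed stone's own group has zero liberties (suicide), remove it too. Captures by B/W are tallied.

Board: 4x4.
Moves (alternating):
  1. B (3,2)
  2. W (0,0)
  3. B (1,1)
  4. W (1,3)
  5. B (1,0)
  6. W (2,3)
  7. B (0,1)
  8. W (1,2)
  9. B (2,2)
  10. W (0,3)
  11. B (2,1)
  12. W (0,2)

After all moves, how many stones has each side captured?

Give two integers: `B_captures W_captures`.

Move 1: B@(3,2) -> caps B=0 W=0
Move 2: W@(0,0) -> caps B=0 W=0
Move 3: B@(1,1) -> caps B=0 W=0
Move 4: W@(1,3) -> caps B=0 W=0
Move 5: B@(1,0) -> caps B=0 W=0
Move 6: W@(2,3) -> caps B=0 W=0
Move 7: B@(0,1) -> caps B=1 W=0
Move 8: W@(1,2) -> caps B=1 W=0
Move 9: B@(2,2) -> caps B=1 W=0
Move 10: W@(0,3) -> caps B=1 W=0
Move 11: B@(2,1) -> caps B=1 W=0
Move 12: W@(0,2) -> caps B=1 W=0

Answer: 1 0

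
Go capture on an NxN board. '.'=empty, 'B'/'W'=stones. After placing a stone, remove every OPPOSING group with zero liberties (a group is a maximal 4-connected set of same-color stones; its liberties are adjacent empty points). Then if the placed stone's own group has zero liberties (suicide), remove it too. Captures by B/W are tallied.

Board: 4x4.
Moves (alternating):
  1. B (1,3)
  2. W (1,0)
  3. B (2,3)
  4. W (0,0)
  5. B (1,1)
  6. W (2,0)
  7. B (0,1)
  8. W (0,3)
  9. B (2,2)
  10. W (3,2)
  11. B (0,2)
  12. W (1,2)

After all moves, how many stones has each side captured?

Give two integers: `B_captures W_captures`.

Move 1: B@(1,3) -> caps B=0 W=0
Move 2: W@(1,0) -> caps B=0 W=0
Move 3: B@(2,3) -> caps B=0 W=0
Move 4: W@(0,0) -> caps B=0 W=0
Move 5: B@(1,1) -> caps B=0 W=0
Move 6: W@(2,0) -> caps B=0 W=0
Move 7: B@(0,1) -> caps B=0 W=0
Move 8: W@(0,3) -> caps B=0 W=0
Move 9: B@(2,2) -> caps B=0 W=0
Move 10: W@(3,2) -> caps B=0 W=0
Move 11: B@(0,2) -> caps B=1 W=0
Move 12: W@(1,2) -> caps B=1 W=0

Answer: 1 0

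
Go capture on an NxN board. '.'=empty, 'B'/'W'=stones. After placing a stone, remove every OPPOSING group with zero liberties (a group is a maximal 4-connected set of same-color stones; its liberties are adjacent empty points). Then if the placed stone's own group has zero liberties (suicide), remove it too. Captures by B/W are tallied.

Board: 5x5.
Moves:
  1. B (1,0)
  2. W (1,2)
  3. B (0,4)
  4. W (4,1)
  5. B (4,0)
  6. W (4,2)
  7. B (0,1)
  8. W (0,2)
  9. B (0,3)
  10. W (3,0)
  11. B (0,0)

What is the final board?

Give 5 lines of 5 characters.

Answer: BBWBB
B.W..
.....
W....
.WW..

Derivation:
Move 1: B@(1,0) -> caps B=0 W=0
Move 2: W@(1,2) -> caps B=0 W=0
Move 3: B@(0,4) -> caps B=0 W=0
Move 4: W@(4,1) -> caps B=0 W=0
Move 5: B@(4,0) -> caps B=0 W=0
Move 6: W@(4,2) -> caps B=0 W=0
Move 7: B@(0,1) -> caps B=0 W=0
Move 8: W@(0,2) -> caps B=0 W=0
Move 9: B@(0,3) -> caps B=0 W=0
Move 10: W@(3,0) -> caps B=0 W=1
Move 11: B@(0,0) -> caps B=0 W=1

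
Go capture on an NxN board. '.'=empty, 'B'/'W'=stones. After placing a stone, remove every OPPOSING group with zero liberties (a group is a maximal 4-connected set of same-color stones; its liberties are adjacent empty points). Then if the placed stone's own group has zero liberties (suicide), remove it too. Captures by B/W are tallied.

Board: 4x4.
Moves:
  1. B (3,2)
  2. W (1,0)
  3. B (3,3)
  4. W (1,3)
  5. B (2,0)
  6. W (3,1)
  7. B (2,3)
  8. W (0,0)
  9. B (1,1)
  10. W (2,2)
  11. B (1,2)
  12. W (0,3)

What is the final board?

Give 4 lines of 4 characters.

Answer: W..W
WBBW
B.W.
.W..

Derivation:
Move 1: B@(3,2) -> caps B=0 W=0
Move 2: W@(1,0) -> caps B=0 W=0
Move 3: B@(3,3) -> caps B=0 W=0
Move 4: W@(1,3) -> caps B=0 W=0
Move 5: B@(2,0) -> caps B=0 W=0
Move 6: W@(3,1) -> caps B=0 W=0
Move 7: B@(2,3) -> caps B=0 W=0
Move 8: W@(0,0) -> caps B=0 W=0
Move 9: B@(1,1) -> caps B=0 W=0
Move 10: W@(2,2) -> caps B=0 W=3
Move 11: B@(1,2) -> caps B=0 W=3
Move 12: W@(0,3) -> caps B=0 W=3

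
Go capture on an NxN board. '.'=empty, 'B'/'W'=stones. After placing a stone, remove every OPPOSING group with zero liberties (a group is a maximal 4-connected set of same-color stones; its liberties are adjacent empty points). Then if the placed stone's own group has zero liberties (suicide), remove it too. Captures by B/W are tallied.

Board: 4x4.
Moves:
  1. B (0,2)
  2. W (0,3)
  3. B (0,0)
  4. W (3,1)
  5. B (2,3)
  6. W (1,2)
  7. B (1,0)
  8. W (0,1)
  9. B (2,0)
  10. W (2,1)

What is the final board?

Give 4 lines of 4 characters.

Move 1: B@(0,2) -> caps B=0 W=0
Move 2: W@(0,3) -> caps B=0 W=0
Move 3: B@(0,0) -> caps B=0 W=0
Move 4: W@(3,1) -> caps B=0 W=0
Move 5: B@(2,3) -> caps B=0 W=0
Move 6: W@(1,2) -> caps B=0 W=0
Move 7: B@(1,0) -> caps B=0 W=0
Move 8: W@(0,1) -> caps B=0 W=1
Move 9: B@(2,0) -> caps B=0 W=1
Move 10: W@(2,1) -> caps B=0 W=1

Answer: BW.W
B.W.
BW.B
.W..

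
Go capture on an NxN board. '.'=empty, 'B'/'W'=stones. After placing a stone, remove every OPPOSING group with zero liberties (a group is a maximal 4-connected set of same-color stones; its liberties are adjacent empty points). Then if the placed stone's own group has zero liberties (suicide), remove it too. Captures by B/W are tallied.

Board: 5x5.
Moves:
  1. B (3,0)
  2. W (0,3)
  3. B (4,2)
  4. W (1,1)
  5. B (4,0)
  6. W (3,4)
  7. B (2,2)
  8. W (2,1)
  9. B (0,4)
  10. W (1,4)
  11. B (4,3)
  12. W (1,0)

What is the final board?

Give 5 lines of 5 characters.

Answer: ...W.
WW..W
.WB..
B...W
B.BB.

Derivation:
Move 1: B@(3,0) -> caps B=0 W=0
Move 2: W@(0,3) -> caps B=0 W=0
Move 3: B@(4,2) -> caps B=0 W=0
Move 4: W@(1,1) -> caps B=0 W=0
Move 5: B@(4,0) -> caps B=0 W=0
Move 6: W@(3,4) -> caps B=0 W=0
Move 7: B@(2,2) -> caps B=0 W=0
Move 8: W@(2,1) -> caps B=0 W=0
Move 9: B@(0,4) -> caps B=0 W=0
Move 10: W@(1,4) -> caps B=0 W=1
Move 11: B@(4,3) -> caps B=0 W=1
Move 12: W@(1,0) -> caps B=0 W=1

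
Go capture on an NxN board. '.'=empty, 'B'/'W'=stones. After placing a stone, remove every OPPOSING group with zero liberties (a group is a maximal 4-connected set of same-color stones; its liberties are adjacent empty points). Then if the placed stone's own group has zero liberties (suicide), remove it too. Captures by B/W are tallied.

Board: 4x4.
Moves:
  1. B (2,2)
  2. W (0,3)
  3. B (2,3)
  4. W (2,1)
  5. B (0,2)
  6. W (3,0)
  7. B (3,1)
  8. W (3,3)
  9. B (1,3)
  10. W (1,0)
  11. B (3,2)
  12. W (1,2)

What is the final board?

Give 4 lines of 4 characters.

Move 1: B@(2,2) -> caps B=0 W=0
Move 2: W@(0,3) -> caps B=0 W=0
Move 3: B@(2,3) -> caps B=0 W=0
Move 4: W@(2,1) -> caps B=0 W=0
Move 5: B@(0,2) -> caps B=0 W=0
Move 6: W@(3,0) -> caps B=0 W=0
Move 7: B@(3,1) -> caps B=0 W=0
Move 8: W@(3,3) -> caps B=0 W=0
Move 9: B@(1,3) -> caps B=1 W=0
Move 10: W@(1,0) -> caps B=1 W=0
Move 11: B@(3,2) -> caps B=2 W=0
Move 12: W@(1,2) -> caps B=2 W=0

Answer: ..B.
W.WB
.WBB
WBB.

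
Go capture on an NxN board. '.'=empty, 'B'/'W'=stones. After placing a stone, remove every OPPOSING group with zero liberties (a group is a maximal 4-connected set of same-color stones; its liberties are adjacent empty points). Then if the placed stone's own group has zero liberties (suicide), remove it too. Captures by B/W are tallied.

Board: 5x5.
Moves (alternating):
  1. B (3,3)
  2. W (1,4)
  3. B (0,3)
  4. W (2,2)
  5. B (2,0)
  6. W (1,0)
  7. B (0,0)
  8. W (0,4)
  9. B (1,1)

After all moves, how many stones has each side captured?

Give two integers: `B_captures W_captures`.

Move 1: B@(3,3) -> caps B=0 W=0
Move 2: W@(1,4) -> caps B=0 W=0
Move 3: B@(0,3) -> caps B=0 W=0
Move 4: W@(2,2) -> caps B=0 W=0
Move 5: B@(2,0) -> caps B=0 W=0
Move 6: W@(1,0) -> caps B=0 W=0
Move 7: B@(0,0) -> caps B=0 W=0
Move 8: W@(0,4) -> caps B=0 W=0
Move 9: B@(1,1) -> caps B=1 W=0

Answer: 1 0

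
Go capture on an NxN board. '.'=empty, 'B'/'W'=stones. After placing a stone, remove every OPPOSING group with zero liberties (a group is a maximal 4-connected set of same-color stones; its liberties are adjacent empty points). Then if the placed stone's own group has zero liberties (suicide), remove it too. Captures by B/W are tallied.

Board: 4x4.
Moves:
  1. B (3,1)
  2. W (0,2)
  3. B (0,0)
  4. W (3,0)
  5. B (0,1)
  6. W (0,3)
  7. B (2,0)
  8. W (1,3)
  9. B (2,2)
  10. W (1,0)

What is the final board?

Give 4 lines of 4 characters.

Move 1: B@(3,1) -> caps B=0 W=0
Move 2: W@(0,2) -> caps B=0 W=0
Move 3: B@(0,0) -> caps B=0 W=0
Move 4: W@(3,0) -> caps B=0 W=0
Move 5: B@(0,1) -> caps B=0 W=0
Move 6: W@(0,3) -> caps B=0 W=0
Move 7: B@(2,0) -> caps B=1 W=0
Move 8: W@(1,3) -> caps B=1 W=0
Move 9: B@(2,2) -> caps B=1 W=0
Move 10: W@(1,0) -> caps B=1 W=0

Answer: BBWW
W..W
B.B.
.B..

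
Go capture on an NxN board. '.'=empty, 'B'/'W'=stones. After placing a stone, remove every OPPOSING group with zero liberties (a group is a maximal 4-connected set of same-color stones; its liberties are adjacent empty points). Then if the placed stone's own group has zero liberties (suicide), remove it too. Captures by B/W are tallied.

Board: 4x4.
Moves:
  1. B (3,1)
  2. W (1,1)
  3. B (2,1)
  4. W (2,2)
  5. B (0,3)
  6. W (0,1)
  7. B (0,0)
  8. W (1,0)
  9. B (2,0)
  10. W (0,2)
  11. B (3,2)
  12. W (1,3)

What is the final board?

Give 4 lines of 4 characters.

Move 1: B@(3,1) -> caps B=0 W=0
Move 2: W@(1,1) -> caps B=0 W=0
Move 3: B@(2,1) -> caps B=0 W=0
Move 4: W@(2,2) -> caps B=0 W=0
Move 5: B@(0,3) -> caps B=0 W=0
Move 6: W@(0,1) -> caps B=0 W=0
Move 7: B@(0,0) -> caps B=0 W=0
Move 8: W@(1,0) -> caps B=0 W=1
Move 9: B@(2,0) -> caps B=0 W=1
Move 10: W@(0,2) -> caps B=0 W=1
Move 11: B@(3,2) -> caps B=0 W=1
Move 12: W@(1,3) -> caps B=0 W=2

Answer: .WW.
WW.W
BBW.
.BB.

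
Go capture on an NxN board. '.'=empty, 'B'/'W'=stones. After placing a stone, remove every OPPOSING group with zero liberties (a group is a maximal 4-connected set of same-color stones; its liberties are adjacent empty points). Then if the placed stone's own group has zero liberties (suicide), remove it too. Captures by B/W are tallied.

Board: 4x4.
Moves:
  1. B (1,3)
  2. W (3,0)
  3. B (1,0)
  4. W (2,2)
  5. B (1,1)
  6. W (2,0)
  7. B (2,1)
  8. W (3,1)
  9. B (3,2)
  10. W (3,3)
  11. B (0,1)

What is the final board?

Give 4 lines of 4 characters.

Move 1: B@(1,3) -> caps B=0 W=0
Move 2: W@(3,0) -> caps B=0 W=0
Move 3: B@(1,0) -> caps B=0 W=0
Move 4: W@(2,2) -> caps B=0 W=0
Move 5: B@(1,1) -> caps B=0 W=0
Move 6: W@(2,0) -> caps B=0 W=0
Move 7: B@(2,1) -> caps B=0 W=0
Move 8: W@(3,1) -> caps B=0 W=0
Move 9: B@(3,2) -> caps B=3 W=0
Move 10: W@(3,3) -> caps B=3 W=0
Move 11: B@(0,1) -> caps B=3 W=0

Answer: .B..
BB.B
.BW.
..BW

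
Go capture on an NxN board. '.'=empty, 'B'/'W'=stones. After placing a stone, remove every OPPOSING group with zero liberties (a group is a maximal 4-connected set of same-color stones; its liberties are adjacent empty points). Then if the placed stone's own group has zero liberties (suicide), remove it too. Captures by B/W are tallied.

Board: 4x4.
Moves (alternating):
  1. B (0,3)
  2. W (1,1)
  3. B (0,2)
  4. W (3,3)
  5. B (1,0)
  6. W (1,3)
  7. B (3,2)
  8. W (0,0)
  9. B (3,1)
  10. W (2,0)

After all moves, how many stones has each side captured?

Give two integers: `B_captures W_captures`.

Move 1: B@(0,3) -> caps B=0 W=0
Move 2: W@(1,1) -> caps B=0 W=0
Move 3: B@(0,2) -> caps B=0 W=0
Move 4: W@(3,3) -> caps B=0 W=0
Move 5: B@(1,0) -> caps B=0 W=0
Move 6: W@(1,3) -> caps B=0 W=0
Move 7: B@(3,2) -> caps B=0 W=0
Move 8: W@(0,0) -> caps B=0 W=0
Move 9: B@(3,1) -> caps B=0 W=0
Move 10: W@(2,0) -> caps B=0 W=1

Answer: 0 1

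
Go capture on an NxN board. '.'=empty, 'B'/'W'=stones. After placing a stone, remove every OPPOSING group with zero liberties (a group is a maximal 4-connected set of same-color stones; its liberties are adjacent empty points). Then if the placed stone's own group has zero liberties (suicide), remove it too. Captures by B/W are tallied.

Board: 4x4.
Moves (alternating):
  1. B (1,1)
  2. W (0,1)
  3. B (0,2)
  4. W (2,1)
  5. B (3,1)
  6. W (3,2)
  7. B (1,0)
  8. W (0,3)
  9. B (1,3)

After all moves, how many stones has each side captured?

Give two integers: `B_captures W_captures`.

Move 1: B@(1,1) -> caps B=0 W=0
Move 2: W@(0,1) -> caps B=0 W=0
Move 3: B@(0,2) -> caps B=0 W=0
Move 4: W@(2,1) -> caps B=0 W=0
Move 5: B@(3,1) -> caps B=0 W=0
Move 6: W@(3,2) -> caps B=0 W=0
Move 7: B@(1,0) -> caps B=0 W=0
Move 8: W@(0,3) -> caps B=0 W=0
Move 9: B@(1,3) -> caps B=1 W=0

Answer: 1 0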